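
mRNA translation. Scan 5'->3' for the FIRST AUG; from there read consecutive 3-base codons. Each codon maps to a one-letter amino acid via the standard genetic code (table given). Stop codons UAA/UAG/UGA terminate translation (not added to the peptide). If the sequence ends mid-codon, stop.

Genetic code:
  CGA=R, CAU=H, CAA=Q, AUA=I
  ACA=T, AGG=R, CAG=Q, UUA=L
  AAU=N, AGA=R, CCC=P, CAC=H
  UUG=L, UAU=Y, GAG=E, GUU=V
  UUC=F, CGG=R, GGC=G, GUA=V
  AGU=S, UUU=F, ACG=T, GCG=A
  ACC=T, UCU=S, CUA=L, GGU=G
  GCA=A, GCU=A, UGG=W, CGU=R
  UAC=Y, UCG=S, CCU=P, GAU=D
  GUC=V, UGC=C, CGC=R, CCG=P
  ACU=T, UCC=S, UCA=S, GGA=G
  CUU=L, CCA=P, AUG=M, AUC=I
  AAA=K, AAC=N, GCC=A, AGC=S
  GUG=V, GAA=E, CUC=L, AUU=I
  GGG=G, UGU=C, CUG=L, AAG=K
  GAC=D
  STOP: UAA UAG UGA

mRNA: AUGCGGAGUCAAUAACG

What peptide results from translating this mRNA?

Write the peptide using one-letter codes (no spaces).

start AUG at pos 0
pos 0: AUG -> M; peptide=M
pos 3: CGG -> R; peptide=MR
pos 6: AGU -> S; peptide=MRS
pos 9: CAA -> Q; peptide=MRSQ
pos 12: UAA -> STOP

Answer: MRSQ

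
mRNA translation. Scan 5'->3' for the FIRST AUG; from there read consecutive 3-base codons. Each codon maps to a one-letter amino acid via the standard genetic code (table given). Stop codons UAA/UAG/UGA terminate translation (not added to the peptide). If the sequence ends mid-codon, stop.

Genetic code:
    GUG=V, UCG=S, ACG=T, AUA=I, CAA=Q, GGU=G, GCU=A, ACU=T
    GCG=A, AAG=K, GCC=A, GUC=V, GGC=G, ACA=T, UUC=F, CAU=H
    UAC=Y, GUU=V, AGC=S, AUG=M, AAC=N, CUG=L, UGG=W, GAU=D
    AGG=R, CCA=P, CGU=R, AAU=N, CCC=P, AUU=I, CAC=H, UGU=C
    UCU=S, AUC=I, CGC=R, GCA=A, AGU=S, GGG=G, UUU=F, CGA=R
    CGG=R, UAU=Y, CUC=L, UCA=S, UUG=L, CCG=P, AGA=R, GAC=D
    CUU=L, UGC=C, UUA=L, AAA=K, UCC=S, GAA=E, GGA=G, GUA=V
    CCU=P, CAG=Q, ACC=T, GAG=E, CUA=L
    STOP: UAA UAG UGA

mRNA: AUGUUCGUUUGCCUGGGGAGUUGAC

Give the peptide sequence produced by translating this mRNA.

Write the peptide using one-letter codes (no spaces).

Answer: MFVCLGS

Derivation:
start AUG at pos 0
pos 0: AUG -> M; peptide=M
pos 3: UUC -> F; peptide=MF
pos 6: GUU -> V; peptide=MFV
pos 9: UGC -> C; peptide=MFVC
pos 12: CUG -> L; peptide=MFVCL
pos 15: GGG -> G; peptide=MFVCLG
pos 18: AGU -> S; peptide=MFVCLGS
pos 21: UGA -> STOP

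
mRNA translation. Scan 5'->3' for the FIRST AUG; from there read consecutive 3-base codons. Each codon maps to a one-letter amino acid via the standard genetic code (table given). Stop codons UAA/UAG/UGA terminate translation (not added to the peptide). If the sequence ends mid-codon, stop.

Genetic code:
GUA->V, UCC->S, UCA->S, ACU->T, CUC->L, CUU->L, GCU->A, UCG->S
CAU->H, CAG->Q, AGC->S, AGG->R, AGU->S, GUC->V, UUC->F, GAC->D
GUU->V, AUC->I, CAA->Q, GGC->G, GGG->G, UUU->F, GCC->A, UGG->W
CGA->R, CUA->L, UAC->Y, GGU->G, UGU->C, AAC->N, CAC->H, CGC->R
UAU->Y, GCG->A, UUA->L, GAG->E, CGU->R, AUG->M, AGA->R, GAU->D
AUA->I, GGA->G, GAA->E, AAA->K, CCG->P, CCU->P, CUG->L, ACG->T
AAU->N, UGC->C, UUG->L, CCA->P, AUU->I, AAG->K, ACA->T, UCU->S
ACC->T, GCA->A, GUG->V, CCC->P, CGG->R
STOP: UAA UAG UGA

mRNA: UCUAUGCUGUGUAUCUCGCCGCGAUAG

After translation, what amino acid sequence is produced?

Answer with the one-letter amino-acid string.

start AUG at pos 3
pos 3: AUG -> M; peptide=M
pos 6: CUG -> L; peptide=ML
pos 9: UGU -> C; peptide=MLC
pos 12: AUC -> I; peptide=MLCI
pos 15: UCG -> S; peptide=MLCIS
pos 18: CCG -> P; peptide=MLCISP
pos 21: CGA -> R; peptide=MLCISPR
pos 24: UAG -> STOP

Answer: MLCISPR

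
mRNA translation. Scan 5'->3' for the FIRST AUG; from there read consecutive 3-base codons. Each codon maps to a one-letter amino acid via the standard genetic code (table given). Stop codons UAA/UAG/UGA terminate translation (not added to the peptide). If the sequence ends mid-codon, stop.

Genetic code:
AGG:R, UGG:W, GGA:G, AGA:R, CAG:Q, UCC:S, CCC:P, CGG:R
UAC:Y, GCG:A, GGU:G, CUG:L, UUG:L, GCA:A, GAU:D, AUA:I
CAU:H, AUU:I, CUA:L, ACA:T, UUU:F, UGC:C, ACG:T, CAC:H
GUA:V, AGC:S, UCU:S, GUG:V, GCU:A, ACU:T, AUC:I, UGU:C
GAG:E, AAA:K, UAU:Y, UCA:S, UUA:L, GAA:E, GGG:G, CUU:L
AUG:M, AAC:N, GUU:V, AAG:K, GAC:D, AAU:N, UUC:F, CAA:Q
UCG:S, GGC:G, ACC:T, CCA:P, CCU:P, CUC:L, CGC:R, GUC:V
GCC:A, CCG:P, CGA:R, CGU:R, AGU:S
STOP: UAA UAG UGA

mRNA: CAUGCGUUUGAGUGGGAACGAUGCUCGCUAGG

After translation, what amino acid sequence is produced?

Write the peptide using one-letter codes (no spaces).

Answer: MRLSGNDAR

Derivation:
start AUG at pos 1
pos 1: AUG -> M; peptide=M
pos 4: CGU -> R; peptide=MR
pos 7: UUG -> L; peptide=MRL
pos 10: AGU -> S; peptide=MRLS
pos 13: GGG -> G; peptide=MRLSG
pos 16: AAC -> N; peptide=MRLSGN
pos 19: GAU -> D; peptide=MRLSGND
pos 22: GCU -> A; peptide=MRLSGNDA
pos 25: CGC -> R; peptide=MRLSGNDAR
pos 28: UAG -> STOP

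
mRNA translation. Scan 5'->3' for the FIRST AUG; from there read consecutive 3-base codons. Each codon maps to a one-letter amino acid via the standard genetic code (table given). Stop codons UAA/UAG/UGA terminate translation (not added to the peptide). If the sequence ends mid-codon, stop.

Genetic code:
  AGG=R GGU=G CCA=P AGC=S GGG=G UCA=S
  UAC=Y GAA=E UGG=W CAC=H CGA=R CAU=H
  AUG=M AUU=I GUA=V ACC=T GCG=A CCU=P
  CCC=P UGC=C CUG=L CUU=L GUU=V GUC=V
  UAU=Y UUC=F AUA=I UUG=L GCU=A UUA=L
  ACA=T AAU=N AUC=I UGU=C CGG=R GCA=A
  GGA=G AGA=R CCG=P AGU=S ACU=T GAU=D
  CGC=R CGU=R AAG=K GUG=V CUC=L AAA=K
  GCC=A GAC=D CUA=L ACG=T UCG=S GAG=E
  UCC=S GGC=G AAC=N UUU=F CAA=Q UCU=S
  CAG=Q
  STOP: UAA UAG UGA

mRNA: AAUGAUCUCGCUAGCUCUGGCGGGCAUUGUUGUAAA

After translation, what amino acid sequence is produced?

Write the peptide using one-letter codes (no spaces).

start AUG at pos 1
pos 1: AUG -> M; peptide=M
pos 4: AUC -> I; peptide=MI
pos 7: UCG -> S; peptide=MIS
pos 10: CUA -> L; peptide=MISL
pos 13: GCU -> A; peptide=MISLA
pos 16: CUG -> L; peptide=MISLAL
pos 19: GCG -> A; peptide=MISLALA
pos 22: GGC -> G; peptide=MISLALAG
pos 25: AUU -> I; peptide=MISLALAGI
pos 28: GUU -> V; peptide=MISLALAGIV
pos 31: GUA -> V; peptide=MISLALAGIVV
pos 34: only 2 nt remain (<3), stop (end of mRNA)

Answer: MISLALAGIVV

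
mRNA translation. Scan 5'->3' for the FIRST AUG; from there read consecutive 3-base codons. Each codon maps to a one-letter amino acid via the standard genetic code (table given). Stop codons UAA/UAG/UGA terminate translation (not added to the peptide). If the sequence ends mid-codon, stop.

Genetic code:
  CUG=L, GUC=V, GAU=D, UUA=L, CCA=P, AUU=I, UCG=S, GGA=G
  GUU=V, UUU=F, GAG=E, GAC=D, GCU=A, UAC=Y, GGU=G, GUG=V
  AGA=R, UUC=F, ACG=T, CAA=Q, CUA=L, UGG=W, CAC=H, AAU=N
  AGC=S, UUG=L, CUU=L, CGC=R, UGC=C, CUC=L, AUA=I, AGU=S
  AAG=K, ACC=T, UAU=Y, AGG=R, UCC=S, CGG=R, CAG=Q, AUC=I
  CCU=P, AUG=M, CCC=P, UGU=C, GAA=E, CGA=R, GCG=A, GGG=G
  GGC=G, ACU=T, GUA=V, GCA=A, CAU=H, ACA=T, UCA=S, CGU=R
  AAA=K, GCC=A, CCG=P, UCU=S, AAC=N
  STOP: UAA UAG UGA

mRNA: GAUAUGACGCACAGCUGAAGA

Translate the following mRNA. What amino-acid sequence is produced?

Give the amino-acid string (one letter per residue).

start AUG at pos 3
pos 3: AUG -> M; peptide=M
pos 6: ACG -> T; peptide=MT
pos 9: CAC -> H; peptide=MTH
pos 12: AGC -> S; peptide=MTHS
pos 15: UGA -> STOP

Answer: MTHS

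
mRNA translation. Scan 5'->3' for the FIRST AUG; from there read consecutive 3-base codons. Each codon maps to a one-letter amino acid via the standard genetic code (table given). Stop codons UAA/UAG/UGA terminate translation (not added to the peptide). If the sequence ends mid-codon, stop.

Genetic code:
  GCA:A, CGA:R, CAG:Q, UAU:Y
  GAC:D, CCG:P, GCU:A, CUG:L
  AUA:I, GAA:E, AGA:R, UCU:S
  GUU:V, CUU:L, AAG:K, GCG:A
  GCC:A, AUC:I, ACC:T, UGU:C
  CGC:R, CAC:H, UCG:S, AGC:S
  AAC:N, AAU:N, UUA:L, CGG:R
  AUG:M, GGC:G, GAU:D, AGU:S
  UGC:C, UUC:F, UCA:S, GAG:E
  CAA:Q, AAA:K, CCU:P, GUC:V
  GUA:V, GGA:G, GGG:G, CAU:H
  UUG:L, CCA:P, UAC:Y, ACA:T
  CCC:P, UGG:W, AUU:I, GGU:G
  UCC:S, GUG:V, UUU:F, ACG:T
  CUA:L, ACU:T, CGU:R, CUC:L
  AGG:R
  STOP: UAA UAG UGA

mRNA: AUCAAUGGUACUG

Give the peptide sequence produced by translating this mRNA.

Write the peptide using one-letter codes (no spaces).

Answer: MVL

Derivation:
start AUG at pos 4
pos 4: AUG -> M; peptide=M
pos 7: GUA -> V; peptide=MV
pos 10: CUG -> L; peptide=MVL
pos 13: only 0 nt remain (<3), stop (end of mRNA)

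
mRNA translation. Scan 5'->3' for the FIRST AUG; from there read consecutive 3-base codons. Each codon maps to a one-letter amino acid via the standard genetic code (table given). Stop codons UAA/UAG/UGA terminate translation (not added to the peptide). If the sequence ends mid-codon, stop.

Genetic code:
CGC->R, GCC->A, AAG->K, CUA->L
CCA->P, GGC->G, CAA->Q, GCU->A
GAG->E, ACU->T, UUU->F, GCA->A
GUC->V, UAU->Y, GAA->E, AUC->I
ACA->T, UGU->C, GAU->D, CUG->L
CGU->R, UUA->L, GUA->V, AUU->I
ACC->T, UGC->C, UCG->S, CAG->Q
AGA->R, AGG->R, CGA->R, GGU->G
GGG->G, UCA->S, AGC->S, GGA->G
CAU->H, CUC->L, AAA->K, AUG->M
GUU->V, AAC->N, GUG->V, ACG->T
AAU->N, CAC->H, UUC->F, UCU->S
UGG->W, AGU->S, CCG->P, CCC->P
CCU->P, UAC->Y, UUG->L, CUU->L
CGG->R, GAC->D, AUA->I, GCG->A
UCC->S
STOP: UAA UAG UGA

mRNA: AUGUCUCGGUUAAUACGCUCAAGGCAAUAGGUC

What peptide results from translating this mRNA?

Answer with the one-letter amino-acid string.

start AUG at pos 0
pos 0: AUG -> M; peptide=M
pos 3: UCU -> S; peptide=MS
pos 6: CGG -> R; peptide=MSR
pos 9: UUA -> L; peptide=MSRL
pos 12: AUA -> I; peptide=MSRLI
pos 15: CGC -> R; peptide=MSRLIR
pos 18: UCA -> S; peptide=MSRLIRS
pos 21: AGG -> R; peptide=MSRLIRSR
pos 24: CAA -> Q; peptide=MSRLIRSRQ
pos 27: UAG -> STOP

Answer: MSRLIRSRQ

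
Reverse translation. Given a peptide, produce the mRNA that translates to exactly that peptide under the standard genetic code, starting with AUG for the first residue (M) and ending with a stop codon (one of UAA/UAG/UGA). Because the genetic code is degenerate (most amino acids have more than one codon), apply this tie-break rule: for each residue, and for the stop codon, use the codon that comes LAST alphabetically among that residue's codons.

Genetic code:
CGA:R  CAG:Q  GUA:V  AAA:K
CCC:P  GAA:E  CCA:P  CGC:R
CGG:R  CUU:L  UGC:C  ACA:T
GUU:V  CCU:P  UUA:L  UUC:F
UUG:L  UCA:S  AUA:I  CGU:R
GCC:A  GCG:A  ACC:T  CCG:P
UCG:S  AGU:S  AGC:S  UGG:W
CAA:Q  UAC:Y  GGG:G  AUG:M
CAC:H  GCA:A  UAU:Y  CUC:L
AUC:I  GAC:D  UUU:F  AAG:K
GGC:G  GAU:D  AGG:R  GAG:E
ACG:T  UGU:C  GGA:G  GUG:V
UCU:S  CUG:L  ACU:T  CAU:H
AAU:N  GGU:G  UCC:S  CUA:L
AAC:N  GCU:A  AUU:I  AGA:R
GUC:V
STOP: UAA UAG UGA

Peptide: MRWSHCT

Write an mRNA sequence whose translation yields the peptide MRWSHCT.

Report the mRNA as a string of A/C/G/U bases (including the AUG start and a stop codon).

residue 1: M -> AUG (start codon)
residue 2: R codons sorted = AGA,AGG,CGA,CGC,CGG,CGU -> pick last = CGU
residue 3: W -> UGG (only codon)
residue 4: S codons sorted = AGC,AGU,UCA,UCC,UCG,UCU -> pick last = UCU
residue 5: H codons sorted = CAC,CAU -> pick last = CAU
residue 6: C codons sorted = UGC,UGU -> pick last = UGU
residue 7: T codons sorted = ACA,ACC,ACG,ACU -> pick last = ACU
terminator: stop codons sorted = UAA,UAG,UGA -> pick last = UGA

Answer: mRNA: AUGCGUUGGUCUCAUUGUACUUGA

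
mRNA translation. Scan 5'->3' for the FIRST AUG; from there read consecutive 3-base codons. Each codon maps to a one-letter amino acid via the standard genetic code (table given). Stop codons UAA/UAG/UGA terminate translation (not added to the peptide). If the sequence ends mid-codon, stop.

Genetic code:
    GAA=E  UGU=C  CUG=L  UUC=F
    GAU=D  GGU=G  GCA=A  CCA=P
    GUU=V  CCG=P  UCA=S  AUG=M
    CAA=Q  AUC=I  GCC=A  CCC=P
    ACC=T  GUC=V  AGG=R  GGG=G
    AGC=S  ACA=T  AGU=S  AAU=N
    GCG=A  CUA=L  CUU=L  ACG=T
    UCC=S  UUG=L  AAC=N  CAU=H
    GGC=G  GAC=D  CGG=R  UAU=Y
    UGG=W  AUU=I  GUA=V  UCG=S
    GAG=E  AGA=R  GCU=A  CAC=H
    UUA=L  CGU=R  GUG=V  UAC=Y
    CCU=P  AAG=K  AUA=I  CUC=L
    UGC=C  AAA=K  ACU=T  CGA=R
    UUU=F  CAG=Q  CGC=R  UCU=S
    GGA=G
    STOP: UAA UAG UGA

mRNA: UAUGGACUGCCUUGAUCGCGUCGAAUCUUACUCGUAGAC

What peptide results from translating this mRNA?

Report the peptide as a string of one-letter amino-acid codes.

start AUG at pos 1
pos 1: AUG -> M; peptide=M
pos 4: GAC -> D; peptide=MD
pos 7: UGC -> C; peptide=MDC
pos 10: CUU -> L; peptide=MDCL
pos 13: GAU -> D; peptide=MDCLD
pos 16: CGC -> R; peptide=MDCLDR
pos 19: GUC -> V; peptide=MDCLDRV
pos 22: GAA -> E; peptide=MDCLDRVE
pos 25: UCU -> S; peptide=MDCLDRVES
pos 28: UAC -> Y; peptide=MDCLDRVESY
pos 31: UCG -> S; peptide=MDCLDRVESYS
pos 34: UAG -> STOP

Answer: MDCLDRVESYS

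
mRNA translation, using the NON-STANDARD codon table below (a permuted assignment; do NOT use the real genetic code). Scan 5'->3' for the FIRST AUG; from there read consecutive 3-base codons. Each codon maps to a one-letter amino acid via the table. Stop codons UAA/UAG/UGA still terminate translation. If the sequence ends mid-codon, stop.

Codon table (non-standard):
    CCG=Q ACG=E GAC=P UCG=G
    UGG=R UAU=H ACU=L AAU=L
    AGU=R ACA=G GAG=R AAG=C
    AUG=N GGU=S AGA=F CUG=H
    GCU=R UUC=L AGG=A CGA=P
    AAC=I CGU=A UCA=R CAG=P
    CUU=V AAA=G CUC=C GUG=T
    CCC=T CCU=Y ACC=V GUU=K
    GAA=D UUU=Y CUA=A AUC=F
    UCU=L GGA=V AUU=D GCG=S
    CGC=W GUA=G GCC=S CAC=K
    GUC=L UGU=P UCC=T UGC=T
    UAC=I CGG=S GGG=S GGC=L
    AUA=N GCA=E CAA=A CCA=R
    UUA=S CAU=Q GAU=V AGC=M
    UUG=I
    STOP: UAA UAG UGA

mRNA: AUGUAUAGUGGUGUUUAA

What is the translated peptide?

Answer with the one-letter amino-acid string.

start AUG at pos 0
pos 0: AUG -> N; peptide=N
pos 3: UAU -> H; peptide=NH
pos 6: AGU -> R; peptide=NHR
pos 9: GGU -> S; peptide=NHRS
pos 12: GUU -> K; peptide=NHRSK
pos 15: UAA -> STOP

Answer: NHRSK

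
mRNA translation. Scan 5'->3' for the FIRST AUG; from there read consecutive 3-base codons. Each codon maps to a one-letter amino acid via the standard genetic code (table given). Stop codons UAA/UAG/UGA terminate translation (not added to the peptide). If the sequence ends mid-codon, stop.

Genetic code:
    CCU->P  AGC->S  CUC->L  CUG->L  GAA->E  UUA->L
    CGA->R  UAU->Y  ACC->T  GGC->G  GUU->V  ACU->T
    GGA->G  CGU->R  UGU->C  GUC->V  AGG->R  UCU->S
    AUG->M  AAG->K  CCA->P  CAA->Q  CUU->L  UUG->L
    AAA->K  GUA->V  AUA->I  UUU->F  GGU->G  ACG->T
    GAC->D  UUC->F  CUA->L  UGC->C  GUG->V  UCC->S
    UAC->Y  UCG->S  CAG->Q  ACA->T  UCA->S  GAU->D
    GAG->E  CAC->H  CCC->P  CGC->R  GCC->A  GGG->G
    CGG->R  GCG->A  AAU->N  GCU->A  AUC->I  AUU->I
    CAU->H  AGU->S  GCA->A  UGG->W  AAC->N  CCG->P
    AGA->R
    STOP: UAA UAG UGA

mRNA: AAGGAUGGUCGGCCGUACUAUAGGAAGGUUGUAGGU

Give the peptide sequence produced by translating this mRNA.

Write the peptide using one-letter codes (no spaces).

start AUG at pos 4
pos 4: AUG -> M; peptide=M
pos 7: GUC -> V; peptide=MV
pos 10: GGC -> G; peptide=MVG
pos 13: CGU -> R; peptide=MVGR
pos 16: ACU -> T; peptide=MVGRT
pos 19: AUA -> I; peptide=MVGRTI
pos 22: GGA -> G; peptide=MVGRTIG
pos 25: AGG -> R; peptide=MVGRTIGR
pos 28: UUG -> L; peptide=MVGRTIGRL
pos 31: UAG -> STOP

Answer: MVGRTIGRL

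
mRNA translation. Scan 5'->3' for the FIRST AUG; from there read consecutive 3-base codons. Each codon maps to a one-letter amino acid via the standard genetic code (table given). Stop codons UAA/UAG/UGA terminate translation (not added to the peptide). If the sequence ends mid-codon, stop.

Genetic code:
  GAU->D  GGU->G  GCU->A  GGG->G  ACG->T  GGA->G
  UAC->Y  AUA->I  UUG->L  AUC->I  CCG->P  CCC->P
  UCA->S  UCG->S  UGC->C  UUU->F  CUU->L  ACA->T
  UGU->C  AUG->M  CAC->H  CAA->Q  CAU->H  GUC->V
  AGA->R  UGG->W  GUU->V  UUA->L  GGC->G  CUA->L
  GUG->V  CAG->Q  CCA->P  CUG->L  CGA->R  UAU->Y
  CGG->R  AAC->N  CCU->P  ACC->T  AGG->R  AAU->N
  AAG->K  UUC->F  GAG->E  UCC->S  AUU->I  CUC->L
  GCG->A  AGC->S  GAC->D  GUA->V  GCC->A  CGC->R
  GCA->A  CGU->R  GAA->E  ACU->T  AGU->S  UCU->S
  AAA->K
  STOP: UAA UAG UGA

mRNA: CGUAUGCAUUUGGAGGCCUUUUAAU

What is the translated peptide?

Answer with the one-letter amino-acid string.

Answer: MHLEAF

Derivation:
start AUG at pos 3
pos 3: AUG -> M; peptide=M
pos 6: CAU -> H; peptide=MH
pos 9: UUG -> L; peptide=MHL
pos 12: GAG -> E; peptide=MHLE
pos 15: GCC -> A; peptide=MHLEA
pos 18: UUU -> F; peptide=MHLEAF
pos 21: UAA -> STOP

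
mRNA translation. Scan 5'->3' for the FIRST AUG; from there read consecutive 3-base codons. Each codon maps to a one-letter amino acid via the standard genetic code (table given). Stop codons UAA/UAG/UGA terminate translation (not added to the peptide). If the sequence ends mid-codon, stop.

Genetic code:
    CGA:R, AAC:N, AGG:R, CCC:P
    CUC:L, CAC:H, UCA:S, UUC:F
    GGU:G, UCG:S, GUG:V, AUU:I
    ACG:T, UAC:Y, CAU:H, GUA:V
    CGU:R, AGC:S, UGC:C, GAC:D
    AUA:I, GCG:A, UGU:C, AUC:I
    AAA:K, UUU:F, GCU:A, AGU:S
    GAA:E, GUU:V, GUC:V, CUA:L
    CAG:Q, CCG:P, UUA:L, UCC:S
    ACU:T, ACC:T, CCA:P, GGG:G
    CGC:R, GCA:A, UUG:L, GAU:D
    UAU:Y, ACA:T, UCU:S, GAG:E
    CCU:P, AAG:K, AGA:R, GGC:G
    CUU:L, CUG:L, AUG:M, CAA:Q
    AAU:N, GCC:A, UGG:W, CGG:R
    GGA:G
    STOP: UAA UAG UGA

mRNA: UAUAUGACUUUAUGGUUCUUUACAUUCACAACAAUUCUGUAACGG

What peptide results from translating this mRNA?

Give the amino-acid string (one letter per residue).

start AUG at pos 3
pos 3: AUG -> M; peptide=M
pos 6: ACU -> T; peptide=MT
pos 9: UUA -> L; peptide=MTL
pos 12: UGG -> W; peptide=MTLW
pos 15: UUC -> F; peptide=MTLWF
pos 18: UUU -> F; peptide=MTLWFF
pos 21: ACA -> T; peptide=MTLWFFT
pos 24: UUC -> F; peptide=MTLWFFTF
pos 27: ACA -> T; peptide=MTLWFFTFT
pos 30: ACA -> T; peptide=MTLWFFTFTT
pos 33: AUU -> I; peptide=MTLWFFTFTTI
pos 36: CUG -> L; peptide=MTLWFFTFTTIL
pos 39: UAA -> STOP

Answer: MTLWFFTFTTIL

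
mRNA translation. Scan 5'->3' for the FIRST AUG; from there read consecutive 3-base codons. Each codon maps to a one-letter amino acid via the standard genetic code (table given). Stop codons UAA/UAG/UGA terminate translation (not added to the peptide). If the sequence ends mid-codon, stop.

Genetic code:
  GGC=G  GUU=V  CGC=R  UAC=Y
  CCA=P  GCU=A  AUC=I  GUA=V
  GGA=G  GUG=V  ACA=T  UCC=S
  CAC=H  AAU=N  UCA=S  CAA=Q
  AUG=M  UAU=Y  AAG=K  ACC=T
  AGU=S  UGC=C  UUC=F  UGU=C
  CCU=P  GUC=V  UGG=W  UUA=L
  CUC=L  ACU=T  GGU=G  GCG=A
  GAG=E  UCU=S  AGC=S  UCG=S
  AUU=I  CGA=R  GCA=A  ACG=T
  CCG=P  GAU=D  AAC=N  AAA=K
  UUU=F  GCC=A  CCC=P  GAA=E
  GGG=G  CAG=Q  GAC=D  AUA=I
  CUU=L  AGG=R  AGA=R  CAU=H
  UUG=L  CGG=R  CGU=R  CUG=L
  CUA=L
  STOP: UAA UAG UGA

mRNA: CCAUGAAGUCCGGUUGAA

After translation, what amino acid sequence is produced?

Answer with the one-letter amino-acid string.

Answer: MKSG

Derivation:
start AUG at pos 2
pos 2: AUG -> M; peptide=M
pos 5: AAG -> K; peptide=MK
pos 8: UCC -> S; peptide=MKS
pos 11: GGU -> G; peptide=MKSG
pos 14: UGA -> STOP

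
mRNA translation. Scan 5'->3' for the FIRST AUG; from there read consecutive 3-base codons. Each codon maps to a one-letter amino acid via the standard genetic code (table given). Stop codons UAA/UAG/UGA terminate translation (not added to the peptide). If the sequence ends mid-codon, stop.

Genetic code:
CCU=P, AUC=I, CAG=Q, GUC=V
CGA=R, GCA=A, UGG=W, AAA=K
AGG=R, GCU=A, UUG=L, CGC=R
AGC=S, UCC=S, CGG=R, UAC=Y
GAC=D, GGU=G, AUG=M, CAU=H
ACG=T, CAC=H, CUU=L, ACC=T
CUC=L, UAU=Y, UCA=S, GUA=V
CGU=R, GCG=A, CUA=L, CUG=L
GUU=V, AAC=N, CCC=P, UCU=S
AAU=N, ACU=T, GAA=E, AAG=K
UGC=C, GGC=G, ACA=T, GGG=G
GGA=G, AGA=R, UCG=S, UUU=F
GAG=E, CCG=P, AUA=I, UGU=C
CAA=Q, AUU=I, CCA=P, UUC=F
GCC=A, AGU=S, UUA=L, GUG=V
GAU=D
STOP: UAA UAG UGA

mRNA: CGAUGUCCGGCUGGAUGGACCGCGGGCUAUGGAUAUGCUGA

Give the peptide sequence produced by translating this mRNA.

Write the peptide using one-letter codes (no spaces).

Answer: MSGWMDRGLWIC

Derivation:
start AUG at pos 2
pos 2: AUG -> M; peptide=M
pos 5: UCC -> S; peptide=MS
pos 8: GGC -> G; peptide=MSG
pos 11: UGG -> W; peptide=MSGW
pos 14: AUG -> M; peptide=MSGWM
pos 17: GAC -> D; peptide=MSGWMD
pos 20: CGC -> R; peptide=MSGWMDR
pos 23: GGG -> G; peptide=MSGWMDRG
pos 26: CUA -> L; peptide=MSGWMDRGL
pos 29: UGG -> W; peptide=MSGWMDRGLW
pos 32: AUA -> I; peptide=MSGWMDRGLWI
pos 35: UGC -> C; peptide=MSGWMDRGLWIC
pos 38: UGA -> STOP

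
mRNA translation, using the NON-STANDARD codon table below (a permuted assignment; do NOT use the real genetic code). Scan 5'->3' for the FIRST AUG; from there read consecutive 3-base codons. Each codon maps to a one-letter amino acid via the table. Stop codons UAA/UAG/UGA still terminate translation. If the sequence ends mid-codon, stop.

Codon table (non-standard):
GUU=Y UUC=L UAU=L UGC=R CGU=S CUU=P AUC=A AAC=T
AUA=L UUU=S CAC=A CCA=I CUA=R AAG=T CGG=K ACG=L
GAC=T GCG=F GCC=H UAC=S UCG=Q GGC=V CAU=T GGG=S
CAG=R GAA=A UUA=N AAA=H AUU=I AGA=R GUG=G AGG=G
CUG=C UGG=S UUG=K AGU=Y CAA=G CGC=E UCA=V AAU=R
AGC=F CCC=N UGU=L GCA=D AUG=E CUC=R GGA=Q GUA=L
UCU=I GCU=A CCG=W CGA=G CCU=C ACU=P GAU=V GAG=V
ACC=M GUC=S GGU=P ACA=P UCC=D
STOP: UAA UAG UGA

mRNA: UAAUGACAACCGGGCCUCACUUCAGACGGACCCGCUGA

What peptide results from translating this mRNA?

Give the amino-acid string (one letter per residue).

start AUG at pos 2
pos 2: AUG -> E; peptide=E
pos 5: ACA -> P; peptide=EP
pos 8: ACC -> M; peptide=EPM
pos 11: GGG -> S; peptide=EPMS
pos 14: CCU -> C; peptide=EPMSC
pos 17: CAC -> A; peptide=EPMSCA
pos 20: UUC -> L; peptide=EPMSCAL
pos 23: AGA -> R; peptide=EPMSCALR
pos 26: CGG -> K; peptide=EPMSCALRK
pos 29: ACC -> M; peptide=EPMSCALRKM
pos 32: CGC -> E; peptide=EPMSCALRKME
pos 35: UGA -> STOP

Answer: EPMSCALRKME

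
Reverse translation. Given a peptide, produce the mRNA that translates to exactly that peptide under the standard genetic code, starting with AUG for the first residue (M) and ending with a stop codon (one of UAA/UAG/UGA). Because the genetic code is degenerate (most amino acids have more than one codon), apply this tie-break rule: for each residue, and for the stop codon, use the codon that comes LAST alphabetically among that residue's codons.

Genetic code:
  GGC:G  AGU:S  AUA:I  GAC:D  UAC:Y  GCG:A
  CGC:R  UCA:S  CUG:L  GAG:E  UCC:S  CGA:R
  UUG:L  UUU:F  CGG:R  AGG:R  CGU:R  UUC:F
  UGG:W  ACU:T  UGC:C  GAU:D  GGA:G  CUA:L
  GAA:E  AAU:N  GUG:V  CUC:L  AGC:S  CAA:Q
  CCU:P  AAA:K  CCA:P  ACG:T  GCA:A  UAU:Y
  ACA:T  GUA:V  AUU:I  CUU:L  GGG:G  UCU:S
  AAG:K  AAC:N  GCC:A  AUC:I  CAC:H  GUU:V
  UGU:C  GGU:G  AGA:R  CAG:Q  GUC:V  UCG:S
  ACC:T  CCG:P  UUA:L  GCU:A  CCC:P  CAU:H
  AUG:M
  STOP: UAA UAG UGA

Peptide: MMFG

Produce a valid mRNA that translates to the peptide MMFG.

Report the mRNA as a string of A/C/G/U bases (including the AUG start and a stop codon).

residue 1: M -> AUG (start codon)
residue 2: M -> AUG (only codon)
residue 3: F codons sorted = UUC,UUU -> pick last = UUU
residue 4: G codons sorted = GGA,GGC,GGG,GGU -> pick last = GGU
terminator: stop codons sorted = UAA,UAG,UGA -> pick last = UGA

Answer: mRNA: AUGAUGUUUGGUUGA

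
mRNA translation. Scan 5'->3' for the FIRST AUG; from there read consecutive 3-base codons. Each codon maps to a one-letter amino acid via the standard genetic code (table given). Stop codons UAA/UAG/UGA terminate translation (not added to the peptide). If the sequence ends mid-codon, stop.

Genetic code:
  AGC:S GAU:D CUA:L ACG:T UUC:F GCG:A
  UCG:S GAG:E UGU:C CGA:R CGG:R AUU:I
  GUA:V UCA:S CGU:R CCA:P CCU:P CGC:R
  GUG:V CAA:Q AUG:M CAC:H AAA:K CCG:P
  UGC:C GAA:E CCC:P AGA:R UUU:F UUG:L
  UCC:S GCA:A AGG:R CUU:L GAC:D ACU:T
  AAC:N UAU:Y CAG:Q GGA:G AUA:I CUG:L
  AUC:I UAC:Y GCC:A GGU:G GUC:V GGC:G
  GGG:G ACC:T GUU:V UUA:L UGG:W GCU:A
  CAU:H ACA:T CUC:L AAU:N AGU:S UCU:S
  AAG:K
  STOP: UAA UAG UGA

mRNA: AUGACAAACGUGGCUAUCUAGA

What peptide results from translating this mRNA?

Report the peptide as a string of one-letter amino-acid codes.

Answer: MTNVAI

Derivation:
start AUG at pos 0
pos 0: AUG -> M; peptide=M
pos 3: ACA -> T; peptide=MT
pos 6: AAC -> N; peptide=MTN
pos 9: GUG -> V; peptide=MTNV
pos 12: GCU -> A; peptide=MTNVA
pos 15: AUC -> I; peptide=MTNVAI
pos 18: UAG -> STOP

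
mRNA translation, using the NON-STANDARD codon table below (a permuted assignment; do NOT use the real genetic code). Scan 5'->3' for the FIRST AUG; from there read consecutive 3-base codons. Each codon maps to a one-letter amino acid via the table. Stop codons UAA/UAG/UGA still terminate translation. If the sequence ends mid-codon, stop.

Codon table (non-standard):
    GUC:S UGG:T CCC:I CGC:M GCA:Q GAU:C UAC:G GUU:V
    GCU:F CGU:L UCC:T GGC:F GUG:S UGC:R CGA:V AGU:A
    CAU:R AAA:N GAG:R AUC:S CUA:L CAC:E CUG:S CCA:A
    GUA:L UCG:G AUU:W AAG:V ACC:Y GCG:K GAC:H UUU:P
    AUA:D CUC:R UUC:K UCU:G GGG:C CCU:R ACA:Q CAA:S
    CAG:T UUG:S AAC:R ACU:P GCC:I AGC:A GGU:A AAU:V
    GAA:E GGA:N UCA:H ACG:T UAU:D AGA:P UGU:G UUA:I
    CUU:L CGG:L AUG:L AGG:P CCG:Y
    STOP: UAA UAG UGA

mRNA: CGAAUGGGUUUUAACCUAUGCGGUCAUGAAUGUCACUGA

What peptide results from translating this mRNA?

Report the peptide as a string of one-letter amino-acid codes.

start AUG at pos 3
pos 3: AUG -> L; peptide=L
pos 6: GGU -> A; peptide=LA
pos 9: UUU -> P; peptide=LAP
pos 12: AAC -> R; peptide=LAPR
pos 15: CUA -> L; peptide=LAPRL
pos 18: UGC -> R; peptide=LAPRLR
pos 21: GGU -> A; peptide=LAPRLRA
pos 24: CAU -> R; peptide=LAPRLRAR
pos 27: GAA -> E; peptide=LAPRLRARE
pos 30: UGU -> G; peptide=LAPRLRAREG
pos 33: CAC -> E; peptide=LAPRLRAREGE
pos 36: UGA -> STOP

Answer: LAPRLRAREGE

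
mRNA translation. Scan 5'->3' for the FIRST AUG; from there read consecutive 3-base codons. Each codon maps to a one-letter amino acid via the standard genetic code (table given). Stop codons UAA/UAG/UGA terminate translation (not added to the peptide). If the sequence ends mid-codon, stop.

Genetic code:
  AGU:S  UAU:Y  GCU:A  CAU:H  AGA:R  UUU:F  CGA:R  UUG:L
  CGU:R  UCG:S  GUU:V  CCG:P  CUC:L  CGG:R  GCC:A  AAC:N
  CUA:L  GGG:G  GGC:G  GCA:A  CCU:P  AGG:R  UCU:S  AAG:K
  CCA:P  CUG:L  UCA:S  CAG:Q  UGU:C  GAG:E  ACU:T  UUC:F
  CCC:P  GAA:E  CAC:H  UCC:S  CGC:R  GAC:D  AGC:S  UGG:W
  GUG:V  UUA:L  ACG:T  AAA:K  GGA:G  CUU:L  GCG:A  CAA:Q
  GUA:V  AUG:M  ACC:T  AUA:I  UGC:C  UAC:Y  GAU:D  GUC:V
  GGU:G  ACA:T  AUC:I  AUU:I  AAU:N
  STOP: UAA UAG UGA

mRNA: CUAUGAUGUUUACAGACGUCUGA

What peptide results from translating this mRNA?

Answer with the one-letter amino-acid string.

Answer: MMFTDV

Derivation:
start AUG at pos 2
pos 2: AUG -> M; peptide=M
pos 5: AUG -> M; peptide=MM
pos 8: UUU -> F; peptide=MMF
pos 11: ACA -> T; peptide=MMFT
pos 14: GAC -> D; peptide=MMFTD
pos 17: GUC -> V; peptide=MMFTDV
pos 20: UGA -> STOP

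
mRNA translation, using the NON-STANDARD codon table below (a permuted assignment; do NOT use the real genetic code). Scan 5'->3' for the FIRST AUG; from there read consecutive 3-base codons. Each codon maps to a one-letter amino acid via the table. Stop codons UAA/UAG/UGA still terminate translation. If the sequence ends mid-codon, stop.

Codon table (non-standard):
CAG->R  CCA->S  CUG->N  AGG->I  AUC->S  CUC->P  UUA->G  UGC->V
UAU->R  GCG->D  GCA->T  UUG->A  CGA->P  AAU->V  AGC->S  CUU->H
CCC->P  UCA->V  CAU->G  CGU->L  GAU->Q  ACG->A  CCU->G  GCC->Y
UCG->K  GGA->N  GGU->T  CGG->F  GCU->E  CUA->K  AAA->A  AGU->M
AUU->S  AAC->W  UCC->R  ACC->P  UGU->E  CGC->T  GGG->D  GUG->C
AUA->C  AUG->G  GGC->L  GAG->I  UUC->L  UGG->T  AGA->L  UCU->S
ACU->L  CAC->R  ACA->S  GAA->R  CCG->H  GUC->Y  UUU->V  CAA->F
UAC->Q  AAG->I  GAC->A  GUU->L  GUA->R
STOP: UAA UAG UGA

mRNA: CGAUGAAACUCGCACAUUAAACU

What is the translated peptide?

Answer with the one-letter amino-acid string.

Answer: GAPTG

Derivation:
start AUG at pos 2
pos 2: AUG -> G; peptide=G
pos 5: AAA -> A; peptide=GA
pos 8: CUC -> P; peptide=GAP
pos 11: GCA -> T; peptide=GAPT
pos 14: CAU -> G; peptide=GAPTG
pos 17: UAA -> STOP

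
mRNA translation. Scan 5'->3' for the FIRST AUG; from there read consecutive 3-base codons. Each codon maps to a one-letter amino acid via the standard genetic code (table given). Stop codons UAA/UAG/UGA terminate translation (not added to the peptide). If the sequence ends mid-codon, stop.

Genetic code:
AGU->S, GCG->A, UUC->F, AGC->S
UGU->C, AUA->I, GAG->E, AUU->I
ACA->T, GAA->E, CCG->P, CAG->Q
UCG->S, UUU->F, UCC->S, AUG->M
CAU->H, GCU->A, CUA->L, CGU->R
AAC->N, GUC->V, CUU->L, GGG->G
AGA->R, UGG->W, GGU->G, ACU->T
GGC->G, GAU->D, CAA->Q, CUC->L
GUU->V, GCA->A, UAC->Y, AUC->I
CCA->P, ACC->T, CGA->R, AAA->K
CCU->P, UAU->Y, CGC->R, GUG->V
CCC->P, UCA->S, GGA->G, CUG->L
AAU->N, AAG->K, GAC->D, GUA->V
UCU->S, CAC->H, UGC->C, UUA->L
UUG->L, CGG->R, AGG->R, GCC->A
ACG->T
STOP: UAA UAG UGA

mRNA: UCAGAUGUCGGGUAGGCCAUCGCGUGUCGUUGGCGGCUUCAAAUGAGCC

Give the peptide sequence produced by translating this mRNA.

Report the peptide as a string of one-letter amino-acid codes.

start AUG at pos 4
pos 4: AUG -> M; peptide=M
pos 7: UCG -> S; peptide=MS
pos 10: GGU -> G; peptide=MSG
pos 13: AGG -> R; peptide=MSGR
pos 16: CCA -> P; peptide=MSGRP
pos 19: UCG -> S; peptide=MSGRPS
pos 22: CGU -> R; peptide=MSGRPSR
pos 25: GUC -> V; peptide=MSGRPSRV
pos 28: GUU -> V; peptide=MSGRPSRVV
pos 31: GGC -> G; peptide=MSGRPSRVVG
pos 34: GGC -> G; peptide=MSGRPSRVVGG
pos 37: UUC -> F; peptide=MSGRPSRVVGGF
pos 40: AAA -> K; peptide=MSGRPSRVVGGFK
pos 43: UGA -> STOP

Answer: MSGRPSRVVGGFK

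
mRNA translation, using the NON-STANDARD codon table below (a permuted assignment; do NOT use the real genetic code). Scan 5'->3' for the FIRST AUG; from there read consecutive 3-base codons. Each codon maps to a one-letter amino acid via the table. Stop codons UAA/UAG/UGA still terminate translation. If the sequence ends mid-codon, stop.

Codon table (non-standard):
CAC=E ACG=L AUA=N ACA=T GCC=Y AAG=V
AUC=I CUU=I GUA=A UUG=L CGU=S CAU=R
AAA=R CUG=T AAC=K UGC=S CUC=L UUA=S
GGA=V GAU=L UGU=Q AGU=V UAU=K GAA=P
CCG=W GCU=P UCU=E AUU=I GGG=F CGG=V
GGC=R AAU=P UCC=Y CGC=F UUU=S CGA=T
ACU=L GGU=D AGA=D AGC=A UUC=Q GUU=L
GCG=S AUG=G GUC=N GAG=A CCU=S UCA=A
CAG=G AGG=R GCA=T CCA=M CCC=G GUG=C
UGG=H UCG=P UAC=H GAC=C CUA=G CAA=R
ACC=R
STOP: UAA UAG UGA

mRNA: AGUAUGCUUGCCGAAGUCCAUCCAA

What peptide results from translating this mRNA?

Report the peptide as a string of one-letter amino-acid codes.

start AUG at pos 3
pos 3: AUG -> G; peptide=G
pos 6: CUU -> I; peptide=GI
pos 9: GCC -> Y; peptide=GIY
pos 12: GAA -> P; peptide=GIYP
pos 15: GUC -> N; peptide=GIYPN
pos 18: CAU -> R; peptide=GIYPNR
pos 21: CCA -> M; peptide=GIYPNRM
pos 24: only 1 nt remain (<3), stop (end of mRNA)

Answer: GIYPNRM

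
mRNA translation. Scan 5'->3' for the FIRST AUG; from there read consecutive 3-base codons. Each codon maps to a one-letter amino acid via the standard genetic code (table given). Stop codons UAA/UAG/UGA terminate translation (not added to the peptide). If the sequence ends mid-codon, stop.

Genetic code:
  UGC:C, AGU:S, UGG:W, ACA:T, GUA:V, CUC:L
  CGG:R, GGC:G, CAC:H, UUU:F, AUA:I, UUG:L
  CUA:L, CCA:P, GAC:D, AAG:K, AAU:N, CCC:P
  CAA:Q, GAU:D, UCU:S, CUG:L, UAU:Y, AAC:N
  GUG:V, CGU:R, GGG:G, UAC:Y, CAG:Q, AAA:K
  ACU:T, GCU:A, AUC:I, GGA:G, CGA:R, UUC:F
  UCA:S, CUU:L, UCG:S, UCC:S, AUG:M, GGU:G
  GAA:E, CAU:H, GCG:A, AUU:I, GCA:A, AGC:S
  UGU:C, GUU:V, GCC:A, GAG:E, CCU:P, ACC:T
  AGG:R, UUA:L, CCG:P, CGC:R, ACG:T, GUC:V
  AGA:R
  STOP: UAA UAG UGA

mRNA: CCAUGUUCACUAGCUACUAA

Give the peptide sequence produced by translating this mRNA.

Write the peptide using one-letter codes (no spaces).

start AUG at pos 2
pos 2: AUG -> M; peptide=M
pos 5: UUC -> F; peptide=MF
pos 8: ACU -> T; peptide=MFT
pos 11: AGC -> S; peptide=MFTS
pos 14: UAC -> Y; peptide=MFTSY
pos 17: UAA -> STOP

Answer: MFTSY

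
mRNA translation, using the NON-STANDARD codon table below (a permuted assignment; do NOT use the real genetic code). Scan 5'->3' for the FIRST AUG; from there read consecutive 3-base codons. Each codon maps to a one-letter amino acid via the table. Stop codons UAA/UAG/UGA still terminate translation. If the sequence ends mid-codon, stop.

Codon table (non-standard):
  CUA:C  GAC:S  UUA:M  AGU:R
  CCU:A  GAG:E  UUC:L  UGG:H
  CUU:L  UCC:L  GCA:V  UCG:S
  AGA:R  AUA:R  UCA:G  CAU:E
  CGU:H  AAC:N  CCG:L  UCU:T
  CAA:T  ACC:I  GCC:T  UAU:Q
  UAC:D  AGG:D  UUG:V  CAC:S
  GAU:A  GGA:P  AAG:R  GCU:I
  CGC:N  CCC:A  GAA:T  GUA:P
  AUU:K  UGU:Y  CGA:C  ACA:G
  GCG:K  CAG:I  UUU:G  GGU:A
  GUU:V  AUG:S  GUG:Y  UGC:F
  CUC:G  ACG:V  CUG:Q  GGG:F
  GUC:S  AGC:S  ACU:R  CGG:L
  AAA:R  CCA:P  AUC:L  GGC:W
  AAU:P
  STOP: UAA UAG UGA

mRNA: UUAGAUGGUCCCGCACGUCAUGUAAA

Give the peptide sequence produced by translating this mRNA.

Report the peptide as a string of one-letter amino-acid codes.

Answer: SSLSSS

Derivation:
start AUG at pos 4
pos 4: AUG -> S; peptide=S
pos 7: GUC -> S; peptide=SS
pos 10: CCG -> L; peptide=SSL
pos 13: CAC -> S; peptide=SSLS
pos 16: GUC -> S; peptide=SSLSS
pos 19: AUG -> S; peptide=SSLSSS
pos 22: UAA -> STOP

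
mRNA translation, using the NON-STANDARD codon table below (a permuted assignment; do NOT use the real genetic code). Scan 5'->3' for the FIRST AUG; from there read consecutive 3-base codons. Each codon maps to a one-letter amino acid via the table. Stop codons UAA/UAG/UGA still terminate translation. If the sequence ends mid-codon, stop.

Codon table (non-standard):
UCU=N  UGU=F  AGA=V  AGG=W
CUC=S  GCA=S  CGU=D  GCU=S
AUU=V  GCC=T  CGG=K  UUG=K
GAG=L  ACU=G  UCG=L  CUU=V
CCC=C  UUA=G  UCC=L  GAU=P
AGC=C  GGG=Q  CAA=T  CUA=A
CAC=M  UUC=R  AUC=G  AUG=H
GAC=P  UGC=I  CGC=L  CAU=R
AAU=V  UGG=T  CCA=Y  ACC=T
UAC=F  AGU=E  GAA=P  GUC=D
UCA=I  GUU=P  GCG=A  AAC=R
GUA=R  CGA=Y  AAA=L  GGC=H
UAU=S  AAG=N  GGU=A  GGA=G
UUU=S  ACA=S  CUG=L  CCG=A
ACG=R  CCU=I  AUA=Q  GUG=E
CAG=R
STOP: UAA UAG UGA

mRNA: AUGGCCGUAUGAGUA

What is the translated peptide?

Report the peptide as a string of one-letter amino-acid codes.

Answer: HTR

Derivation:
start AUG at pos 0
pos 0: AUG -> H; peptide=H
pos 3: GCC -> T; peptide=HT
pos 6: GUA -> R; peptide=HTR
pos 9: UGA -> STOP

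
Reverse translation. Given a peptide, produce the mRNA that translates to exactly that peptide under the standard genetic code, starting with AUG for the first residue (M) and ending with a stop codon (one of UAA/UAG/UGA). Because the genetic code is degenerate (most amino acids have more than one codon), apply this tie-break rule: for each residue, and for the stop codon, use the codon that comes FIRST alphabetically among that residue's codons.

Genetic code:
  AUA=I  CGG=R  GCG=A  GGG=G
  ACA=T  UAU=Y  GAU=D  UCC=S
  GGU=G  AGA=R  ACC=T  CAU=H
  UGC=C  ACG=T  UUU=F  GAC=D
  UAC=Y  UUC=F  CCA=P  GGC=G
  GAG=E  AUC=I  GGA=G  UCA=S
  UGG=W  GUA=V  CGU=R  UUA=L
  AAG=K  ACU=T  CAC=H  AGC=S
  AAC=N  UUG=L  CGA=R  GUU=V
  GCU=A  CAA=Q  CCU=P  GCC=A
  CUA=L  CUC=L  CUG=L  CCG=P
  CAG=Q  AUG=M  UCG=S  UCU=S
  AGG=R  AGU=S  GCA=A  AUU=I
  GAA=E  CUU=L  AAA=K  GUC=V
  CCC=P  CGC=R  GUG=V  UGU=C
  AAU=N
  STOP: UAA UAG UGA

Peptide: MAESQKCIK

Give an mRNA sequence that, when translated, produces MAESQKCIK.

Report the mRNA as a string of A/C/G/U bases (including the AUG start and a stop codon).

residue 1: M -> AUG (start codon)
residue 2: A codons sorted = GCA,GCC,GCG,GCU -> pick first = GCA
residue 3: E codons sorted = GAA,GAG -> pick first = GAA
residue 4: S codons sorted = AGC,AGU,UCA,UCC,UCG,UCU -> pick first = AGC
residue 5: Q codons sorted = CAA,CAG -> pick first = CAA
residue 6: K codons sorted = AAA,AAG -> pick first = AAA
residue 7: C codons sorted = UGC,UGU -> pick first = UGC
residue 8: I codons sorted = AUA,AUC,AUU -> pick first = AUA
residue 9: K codons sorted = AAA,AAG -> pick first = AAA
terminator: stop codons sorted = UAA,UAG,UGA -> pick first = UAA

Answer: mRNA: AUGGCAGAAAGCCAAAAAUGCAUAAAAUAA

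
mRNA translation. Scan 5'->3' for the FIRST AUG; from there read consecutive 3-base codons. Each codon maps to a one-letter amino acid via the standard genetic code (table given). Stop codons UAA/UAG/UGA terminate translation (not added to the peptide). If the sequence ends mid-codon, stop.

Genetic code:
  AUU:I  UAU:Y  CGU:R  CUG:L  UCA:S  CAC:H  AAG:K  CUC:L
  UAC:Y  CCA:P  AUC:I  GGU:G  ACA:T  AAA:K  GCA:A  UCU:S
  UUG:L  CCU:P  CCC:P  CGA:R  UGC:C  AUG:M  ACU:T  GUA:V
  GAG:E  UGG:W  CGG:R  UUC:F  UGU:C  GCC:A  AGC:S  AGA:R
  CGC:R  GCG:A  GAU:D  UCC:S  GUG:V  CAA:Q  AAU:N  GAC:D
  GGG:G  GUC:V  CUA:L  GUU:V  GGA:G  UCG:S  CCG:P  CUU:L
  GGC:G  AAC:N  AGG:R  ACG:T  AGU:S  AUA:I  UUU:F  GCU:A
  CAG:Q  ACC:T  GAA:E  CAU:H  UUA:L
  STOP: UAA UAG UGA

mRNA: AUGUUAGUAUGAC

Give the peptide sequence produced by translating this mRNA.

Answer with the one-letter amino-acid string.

Answer: MLV

Derivation:
start AUG at pos 0
pos 0: AUG -> M; peptide=M
pos 3: UUA -> L; peptide=ML
pos 6: GUA -> V; peptide=MLV
pos 9: UGA -> STOP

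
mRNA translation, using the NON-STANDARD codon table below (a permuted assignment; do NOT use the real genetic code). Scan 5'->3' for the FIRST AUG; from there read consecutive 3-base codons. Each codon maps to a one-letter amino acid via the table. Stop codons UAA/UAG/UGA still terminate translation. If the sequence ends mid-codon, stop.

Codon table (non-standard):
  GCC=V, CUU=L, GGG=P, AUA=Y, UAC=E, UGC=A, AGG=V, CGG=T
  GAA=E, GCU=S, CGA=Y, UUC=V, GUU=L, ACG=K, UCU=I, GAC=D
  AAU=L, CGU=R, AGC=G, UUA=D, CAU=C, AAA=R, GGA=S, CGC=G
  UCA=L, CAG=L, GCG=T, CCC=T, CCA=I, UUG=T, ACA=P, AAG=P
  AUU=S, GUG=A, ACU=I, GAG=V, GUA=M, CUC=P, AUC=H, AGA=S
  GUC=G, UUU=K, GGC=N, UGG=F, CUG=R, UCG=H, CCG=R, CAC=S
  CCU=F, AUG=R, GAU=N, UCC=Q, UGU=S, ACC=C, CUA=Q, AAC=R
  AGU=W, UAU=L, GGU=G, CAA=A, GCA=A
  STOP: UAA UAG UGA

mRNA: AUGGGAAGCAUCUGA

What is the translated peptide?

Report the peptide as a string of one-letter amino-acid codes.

start AUG at pos 0
pos 0: AUG -> R; peptide=R
pos 3: GGA -> S; peptide=RS
pos 6: AGC -> G; peptide=RSG
pos 9: AUC -> H; peptide=RSGH
pos 12: UGA -> STOP

Answer: RSGH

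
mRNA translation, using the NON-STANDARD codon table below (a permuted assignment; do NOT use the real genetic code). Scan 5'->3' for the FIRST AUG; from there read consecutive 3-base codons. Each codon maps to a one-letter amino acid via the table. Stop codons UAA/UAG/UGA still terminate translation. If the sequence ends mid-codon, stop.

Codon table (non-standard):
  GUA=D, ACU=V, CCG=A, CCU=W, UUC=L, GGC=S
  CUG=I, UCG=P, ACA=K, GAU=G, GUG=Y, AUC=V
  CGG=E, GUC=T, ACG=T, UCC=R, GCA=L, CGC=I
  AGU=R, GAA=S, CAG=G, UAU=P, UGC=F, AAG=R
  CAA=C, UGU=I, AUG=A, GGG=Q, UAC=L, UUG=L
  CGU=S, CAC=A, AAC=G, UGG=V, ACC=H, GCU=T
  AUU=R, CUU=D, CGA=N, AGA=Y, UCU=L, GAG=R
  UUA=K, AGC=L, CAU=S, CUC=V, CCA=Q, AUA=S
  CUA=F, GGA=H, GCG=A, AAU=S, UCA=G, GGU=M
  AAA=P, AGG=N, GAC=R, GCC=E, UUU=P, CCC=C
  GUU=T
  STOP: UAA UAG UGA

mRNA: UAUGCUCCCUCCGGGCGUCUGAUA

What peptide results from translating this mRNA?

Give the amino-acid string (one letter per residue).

start AUG at pos 1
pos 1: AUG -> A; peptide=A
pos 4: CUC -> V; peptide=AV
pos 7: CCU -> W; peptide=AVW
pos 10: CCG -> A; peptide=AVWA
pos 13: GGC -> S; peptide=AVWAS
pos 16: GUC -> T; peptide=AVWAST
pos 19: UGA -> STOP

Answer: AVWAST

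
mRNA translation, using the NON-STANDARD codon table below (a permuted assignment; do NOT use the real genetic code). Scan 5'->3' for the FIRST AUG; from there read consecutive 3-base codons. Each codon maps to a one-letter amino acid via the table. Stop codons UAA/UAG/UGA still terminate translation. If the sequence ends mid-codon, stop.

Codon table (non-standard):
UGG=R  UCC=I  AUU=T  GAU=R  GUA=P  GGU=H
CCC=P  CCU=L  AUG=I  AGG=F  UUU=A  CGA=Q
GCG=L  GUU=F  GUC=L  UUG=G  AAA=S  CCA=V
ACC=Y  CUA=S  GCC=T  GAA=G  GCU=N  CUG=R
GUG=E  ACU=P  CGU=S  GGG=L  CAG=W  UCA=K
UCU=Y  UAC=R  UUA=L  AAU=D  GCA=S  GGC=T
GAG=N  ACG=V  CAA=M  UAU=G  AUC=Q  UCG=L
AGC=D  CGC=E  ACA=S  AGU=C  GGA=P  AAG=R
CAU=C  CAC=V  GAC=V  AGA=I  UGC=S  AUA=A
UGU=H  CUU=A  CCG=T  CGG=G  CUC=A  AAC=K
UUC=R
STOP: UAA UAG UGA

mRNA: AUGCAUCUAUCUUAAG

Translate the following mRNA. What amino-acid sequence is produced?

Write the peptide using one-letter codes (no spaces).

Answer: ICSY

Derivation:
start AUG at pos 0
pos 0: AUG -> I; peptide=I
pos 3: CAU -> C; peptide=IC
pos 6: CUA -> S; peptide=ICS
pos 9: UCU -> Y; peptide=ICSY
pos 12: UAA -> STOP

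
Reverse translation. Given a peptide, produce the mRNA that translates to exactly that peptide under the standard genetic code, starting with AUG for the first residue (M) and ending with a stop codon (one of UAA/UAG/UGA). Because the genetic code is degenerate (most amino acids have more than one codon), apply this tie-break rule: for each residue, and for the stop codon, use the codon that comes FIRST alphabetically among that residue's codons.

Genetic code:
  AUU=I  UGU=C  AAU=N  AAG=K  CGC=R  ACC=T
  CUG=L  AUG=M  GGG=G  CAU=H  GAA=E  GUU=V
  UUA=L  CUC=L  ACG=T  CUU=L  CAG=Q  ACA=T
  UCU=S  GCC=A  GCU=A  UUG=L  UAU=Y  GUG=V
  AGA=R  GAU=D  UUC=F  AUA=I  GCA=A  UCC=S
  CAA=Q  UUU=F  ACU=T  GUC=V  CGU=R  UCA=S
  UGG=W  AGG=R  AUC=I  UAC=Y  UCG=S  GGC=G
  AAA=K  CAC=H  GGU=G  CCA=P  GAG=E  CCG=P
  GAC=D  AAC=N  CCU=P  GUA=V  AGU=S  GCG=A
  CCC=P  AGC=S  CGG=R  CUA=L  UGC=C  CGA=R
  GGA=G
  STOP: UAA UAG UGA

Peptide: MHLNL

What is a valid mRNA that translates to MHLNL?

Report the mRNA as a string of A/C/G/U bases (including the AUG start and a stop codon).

Answer: mRNA: AUGCACCUAAACCUAUAA

Derivation:
residue 1: M -> AUG (start codon)
residue 2: H codons sorted = CAC,CAU -> pick first = CAC
residue 3: L codons sorted = CUA,CUC,CUG,CUU,UUA,UUG -> pick first = CUA
residue 4: N codons sorted = AAC,AAU -> pick first = AAC
residue 5: L codons sorted = CUA,CUC,CUG,CUU,UUA,UUG -> pick first = CUA
terminator: stop codons sorted = UAA,UAG,UGA -> pick first = UAA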